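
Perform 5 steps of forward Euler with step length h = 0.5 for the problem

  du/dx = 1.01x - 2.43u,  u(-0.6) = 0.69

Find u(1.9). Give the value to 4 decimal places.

Euler: u_{n+1} = u_n + h·f(x_n, u_n).
x=-0.600000, u=0.690000: f=-2.282700 → u ← 0.690000 + 0.5·(-2.282700) = -0.451350
x=-0.100000, u=-0.451350: f=0.995781 → u ← -0.451350 + 0.5·0.995781 = 0.046540
x=0.400000, u=0.046540: f=0.290907 → u ← 0.046540 + 0.5·0.290907 = 0.191994
x=0.900000, u=0.191994: f=0.442455 → u ← 0.191994 + 0.5·0.442455 = 0.413221
x=1.400000, u=0.413221: f=0.409872 → u ← 0.413221 + 0.5·0.409872 = 0.618157
u(1.9) ≈ 0.6182

0.6182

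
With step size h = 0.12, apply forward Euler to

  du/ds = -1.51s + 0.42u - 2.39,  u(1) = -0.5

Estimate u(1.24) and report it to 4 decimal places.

-1.5330

Euler: u_{n+1} = u_n + h·f(s_n, u_n).
s=1.000000, u=-0.500000: f=-4.110000 → u ← -0.500000 + 0.12·(-4.110000) = -0.993200
s=1.120000, u=-0.993200: f=-4.498344 → u ← -0.993200 + 0.12·(-4.498344) = -1.533001
u(1.24) ≈ -1.5330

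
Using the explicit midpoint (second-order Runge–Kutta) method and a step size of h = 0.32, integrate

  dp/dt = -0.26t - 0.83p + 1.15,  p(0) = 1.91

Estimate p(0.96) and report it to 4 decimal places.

Midpoint: k1 = f(t_n, p_n); k2 = f(t_n + h/2, p_n + (h/2)·k1); p_{n+1} = p_n + h·k2.
t=0.000000, p=1.910000:
  k1 = f(0.000000, 1.910000) = -0.435300
  k2 = f(0.160000, 1.840352) = -0.419092
  p ← 1.910000 + 0.32·(-0.419092) = 1.775891
t=0.320000, p=1.775891:
  k1 = f(0.320000, 1.775891) = -0.407189
  k2 = f(0.480000, 1.710740) = -0.394714
  p ← 1.775891 + 0.32·(-0.394714) = 1.649582
t=0.640000, p=1.649582:
  k1 = f(0.640000, 1.649582) = -0.385553
  k2 = f(0.800000, 1.587893) = -0.375952
  p ← 1.649582 + 0.32·(-0.375952) = 1.529277
p(0.96) ≈ 1.5293

1.5293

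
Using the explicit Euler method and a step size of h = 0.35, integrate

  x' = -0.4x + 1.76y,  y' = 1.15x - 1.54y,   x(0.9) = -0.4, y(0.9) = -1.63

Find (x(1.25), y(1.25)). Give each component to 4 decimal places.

-1.3481, -0.9124

Euler on (x,y): x_{n+1} = x_n + h·x', y_{n+1} = y_n + h·y'.
0.900000: (-0.400000, -1.630000); f=(-2.708800, 2.050200) → (-1.348080, -0.912430)
(x(1.25), y(1.25)) ≈ (-1.3481, -0.9124)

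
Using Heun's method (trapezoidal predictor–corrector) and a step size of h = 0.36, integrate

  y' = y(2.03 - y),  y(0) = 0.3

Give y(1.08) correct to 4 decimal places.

1.2088

Heun: k1 = f(s_n, y_n); k2 = f(s_n + h, y_n + h·k1); y_{n+1} = y_n + (h/2)·(k1 + k2).
s=0.000000, y=0.300000:
  k1 = f(0.000000, 0.300000) = 0.519000
  k2 = f(0.360000, 0.486840) = 0.751272
  y ← 0.300000 + (0.36/2)·(0.519000 + 0.751272) = 0.528649
s=0.360000, y=0.528649:
  k1 = f(0.360000, 0.528649) = 0.793688
  k2 = f(0.720000, 0.814377) = 0.989975
  y ← 0.528649 + (0.36/2)·(0.793688 + 0.989975) = 0.849708
s=0.720000, y=0.849708:
  k1 = f(0.720000, 0.849708) = 1.002904
  k2 = f(1.080000, 1.210754) = 0.991906
  y ← 0.849708 + (0.36/2)·(1.002904 + 0.991906) = 1.208774
y(1.08) ≈ 1.2088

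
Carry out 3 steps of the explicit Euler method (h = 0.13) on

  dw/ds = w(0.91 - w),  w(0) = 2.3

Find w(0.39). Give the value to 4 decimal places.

Euler: w_{n+1} = w_n + h·f(s_n, w_n).
s=0.000000, w=2.300000: f=-3.197000 → w ← 2.300000 + 0.13·(-3.197000) = 1.884390
s=0.130000, w=1.884390: f=-1.836131 → w ← 1.884390 + 0.13·(-1.836131) = 1.645693
s=0.260000, w=1.645693: f=-1.210725 → w ← 1.645693 + 0.13·(-1.210725) = 1.488299
w(0.39) ≈ 1.4883

1.4883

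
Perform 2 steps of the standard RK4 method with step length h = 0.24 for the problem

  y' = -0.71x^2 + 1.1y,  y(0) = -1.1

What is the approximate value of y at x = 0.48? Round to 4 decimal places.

-1.8951

RK4: k1 = f(x_n, y_n); k2 = f(x_n + h/2, y_n + (h/2)·k1); k3 = f(x_n + h/2, y_n + (h/2)·k2); k4 = f(x_n + h, y_n + h·k3); y_{n+1} = y_n + (h/6)·(k1 + 2k2 + 2k3 + k4).
x=0.000000, y=-1.100000:
  k1 = f(0.000000, -1.100000) = -1.210000
  k2 = f(0.120000, -1.245200) = -1.379944
  k3 = f(0.120000, -1.265593) = -1.402377
  k4 = f(0.240000, -1.436570) = -1.621123
  y ← -1.100000 + (0.24/6)·(k1 + 2k2 + 2k3 + k4) = -1.435831
x=0.240000, y=-1.435831:
  k1 = f(0.240000, -1.435831) = -1.620310
  k2 = f(0.360000, -1.630268) = -1.885311
  k3 = f(0.360000, -1.662068) = -1.920291
  k4 = f(0.480000, -1.896700) = -2.249954
  y ← -1.435831 + (0.24/6)·(k1 + 2k2 + 2k3 + k4) = -1.895089
y(0.48) ≈ -1.8951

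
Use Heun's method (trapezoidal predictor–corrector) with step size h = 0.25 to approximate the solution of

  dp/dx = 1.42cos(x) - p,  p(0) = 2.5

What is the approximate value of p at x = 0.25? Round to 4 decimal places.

2.2582

Heun: k1 = f(x_n, p_n); k2 = f(x_n + h, p_n + h·k1); p_{n+1} = p_n + (h/2)·(k1 + k2).
x=0.000000, p=2.500000:
  k1 = f(0.000000, 2.500000) = -1.080000
  k2 = f(0.250000, 2.230000) = -0.854144
  p ← 2.500000 + (0.25/2)·(-1.080000 + (-0.854144)) = 2.258232
p(0.25) ≈ 2.2582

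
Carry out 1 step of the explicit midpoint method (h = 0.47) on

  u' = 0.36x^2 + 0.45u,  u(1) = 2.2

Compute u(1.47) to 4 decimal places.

2.9905

Midpoint: k1 = f(x_n, u_n); k2 = f(x_n + h/2, u_n + (h/2)·k1); u_{n+1} = u_n + h·k2.
x=1.000000, u=2.200000:
  k1 = f(1.000000, 2.200000) = 1.350000
  k2 = f(1.235000, 2.517250) = 1.681843
  u ← 2.200000 + 0.47·1.681843 = 2.990466
u(1.47) ≈ 2.9905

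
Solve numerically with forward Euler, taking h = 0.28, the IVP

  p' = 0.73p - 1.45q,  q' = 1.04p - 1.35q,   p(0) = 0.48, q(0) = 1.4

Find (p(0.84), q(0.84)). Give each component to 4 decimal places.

Euler on (p,q): p_{n+1} = p_n + h·p', q_{n+1} = q_n + h·q'.
0.000000: (0.480000, 1.400000); f=(-1.679600, -1.390800) → (0.009712, 1.010576)
0.280000: (0.009712, 1.010576); f=(-1.458245, -1.354177) → (-0.398597, 0.631406)
0.560000: (-0.398597, 0.631406); f=(-1.206515, -1.266939) → (-0.736421, 0.276663)
(p(0.84), q(0.84)) ≈ (-0.7364, 0.2767)

-0.7364, 0.2767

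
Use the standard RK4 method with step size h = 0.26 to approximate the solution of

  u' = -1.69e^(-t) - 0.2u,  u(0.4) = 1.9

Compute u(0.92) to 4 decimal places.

RK4: k1 = f(t_n, u_n); k2 = f(t_n + h/2, u_n + (h/2)·k1); k3 = f(t_n + h/2, u_n + (h/2)·k2); k4 = f(t_n + h, u_n + h·k3); u_{n+1} = u_n + (h/6)·(k1 + 2k2 + 2k3 + k4).
t=0.400000, u=1.900000:
  k1 = f(0.400000, 1.900000) = -1.512841
  k2 = f(0.530000, 1.703331) = -1.335409
  k3 = f(0.530000, 1.726397) = -1.340022
  k4 = f(0.660000, 1.551594) = -1.183798
  u ← 1.900000 + (0.26/6)·(k1 + 2k2 + 2k3 + k4) = 1.551275
t=0.660000, u=1.551275:
  k1 = f(0.660000, 1.551275) = -1.183734
  k2 = f(0.790000, 1.397390) = -1.046476
  k3 = f(0.790000, 1.415233) = -1.050044
  k4 = f(0.920000, 1.278264) = -0.929150
  u ← 1.551275 + (0.26/6)·(k1 + 2k2 + 2k3 + k4) = 1.278018
u(0.92) ≈ 1.2780

1.2780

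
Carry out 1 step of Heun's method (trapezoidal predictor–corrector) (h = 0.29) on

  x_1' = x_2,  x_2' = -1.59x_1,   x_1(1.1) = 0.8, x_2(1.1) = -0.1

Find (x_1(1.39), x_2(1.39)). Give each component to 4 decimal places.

0.7175, -0.4622

Heun on (x_1,x_2): k1 = f(t_n, state_n); k2 = f(t_n + h, state_n + h·k1); state_{n+1} = state_n + (h/2)·(k1 + k2).
1.100000: (0.800000, -0.100000)
  k1 = (-0.100000, -1.272000)
  predictor → (0.771000, -0.468880)
  k2 = (-0.468880, -1.225890)
  → (0.717512, -0.462194)
(x_1(1.39), x_2(1.39)) ≈ (0.7175, -0.4622)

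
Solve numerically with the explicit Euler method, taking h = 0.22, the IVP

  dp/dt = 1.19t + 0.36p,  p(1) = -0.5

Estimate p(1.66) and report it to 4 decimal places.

Euler: p_{n+1} = p_n + h·f(t_n, p_n).
t=1.000000, p=-0.500000: f=1.010000 → p ← -0.500000 + 0.22·1.010000 = -0.277800
t=1.220000, p=-0.277800: f=1.351792 → p ← -0.277800 + 0.22·1.351792 = 0.019594
t=1.440000, p=0.019594: f=1.720654 → p ← 0.019594 + 0.22·1.720654 = 0.398138
p(1.66) ≈ 0.3981

0.3981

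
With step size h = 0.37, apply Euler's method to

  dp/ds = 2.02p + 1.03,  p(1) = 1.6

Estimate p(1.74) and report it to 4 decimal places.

5.9325

Euler: p_{n+1} = p_n + h·f(s_n, p_n).
s=1.000000, p=1.600000: f=4.262000 → p ← 1.600000 + 0.37·4.262000 = 3.176940
s=1.370000, p=3.176940: f=7.447419 → p ← 3.176940 + 0.37·7.447419 = 5.932485
p(1.74) ≈ 5.9325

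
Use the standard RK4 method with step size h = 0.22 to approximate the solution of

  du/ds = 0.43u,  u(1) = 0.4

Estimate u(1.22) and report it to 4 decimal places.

RK4: k1 = f(s_n, u_n); k2 = f(s_n + h/2, u_n + (h/2)·k1); k3 = f(s_n + h/2, u_n + (h/2)·k2); k4 = f(s_n + h, u_n + h·k3); u_{n+1} = u_n + (h/6)·(k1 + 2k2 + 2k3 + k4).
s=1.000000, u=0.400000:
  k1 = f(1.000000, 0.400000) = 0.172000
  k2 = f(1.110000, 0.418920) = 0.180136
  k3 = f(1.110000, 0.419815) = 0.180520
  k4 = f(1.220000, 0.439714) = 0.189077
  u ← 0.400000 + (0.22/6)·(k1 + 2k2 + 2k3 + k4) = 0.439688
u(1.22) ≈ 0.4397

0.4397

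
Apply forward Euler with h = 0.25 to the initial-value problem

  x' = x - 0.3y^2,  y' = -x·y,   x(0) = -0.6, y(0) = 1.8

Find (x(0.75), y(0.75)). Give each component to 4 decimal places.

-2.4540, 3.5933

Euler on (x,y): x_{n+1} = x_n + h·x', y_{n+1} = y_n + h·y'.
0.000000: (-0.600000, 1.800000); f=(-1.572000, 1.080000) → (-0.993000, 2.070000)
0.250000: (-0.993000, 2.070000); f=(-2.278470, 2.055510) → (-1.562617, 2.583878)
0.500000: (-1.562617, 2.583878); f=(-3.565544, 4.037612) → (-2.454004, 3.593281)
(x(0.75), y(0.75)) ≈ (-2.4540, 3.5933)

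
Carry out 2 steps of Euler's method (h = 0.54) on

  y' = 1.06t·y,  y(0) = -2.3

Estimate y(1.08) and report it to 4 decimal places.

-3.0109

Euler: y_{n+1} = y_n + h·f(t_n, y_n).
t=0.000000, y=-2.300000: f=0.000000 → y ← -2.300000 + 0.54·0.000000 = -2.300000
t=0.540000, y=-2.300000: f=-1.316520 → y ← -2.300000 + 0.54·(-1.316520) = -3.010921
y(1.08) ≈ -3.0109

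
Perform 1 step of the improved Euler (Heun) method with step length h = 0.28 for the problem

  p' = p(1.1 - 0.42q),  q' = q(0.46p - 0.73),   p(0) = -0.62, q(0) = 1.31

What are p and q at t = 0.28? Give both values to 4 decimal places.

Heun on (p,q): k1 = f(t_n, state_n); k2 = f(t_n + h, state_n + h·k1); state_{n+1} = state_n + (h/2)·(k1 + k2).
0.000000: (-0.620000, 1.310000)
  k1 = (-0.340876, -1.329912)
  predictor → (-0.715445, 0.937625)
  k2 = (-0.505246, -0.993043)
  → (-0.738457, 0.984786)
(p(0.28), q(0.28)) ≈ (-0.7385, 0.9848)

-0.7385, 0.9848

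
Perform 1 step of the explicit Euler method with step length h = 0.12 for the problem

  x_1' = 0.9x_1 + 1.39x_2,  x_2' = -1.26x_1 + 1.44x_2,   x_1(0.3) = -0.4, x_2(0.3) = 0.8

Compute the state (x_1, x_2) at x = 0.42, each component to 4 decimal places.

Euler on (x_1,x_2): x_1_{n+1} = x_1_n + h·x_1', x_2_{n+1} = x_2_n + h·x_2'.
0.300000: (-0.400000, 0.800000); f=(0.752000, 1.656000) → (-0.309760, 0.998720)
(x_1(0.42), x_2(0.42)) ≈ (-0.3098, 0.9987)

-0.3098, 0.9987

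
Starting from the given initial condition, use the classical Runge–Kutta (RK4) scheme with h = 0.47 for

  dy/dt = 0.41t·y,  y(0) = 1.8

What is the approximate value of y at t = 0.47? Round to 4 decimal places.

1.8834

RK4: k1 = f(t_n, y_n); k2 = f(t_n + h/2, y_n + (h/2)·k1); k3 = f(t_n + h/2, y_n + (h/2)·k2); k4 = f(t_n + h, y_n + h·k3); y_{n+1} = y_n + (h/6)·(k1 + 2k2 + 2k3 + k4).
t=0.000000, y=1.800000:
  k1 = f(0.000000, 1.800000) = 0.000000
  k2 = f(0.235000, 1.800000) = 0.173430
  k3 = f(0.235000, 1.840756) = 0.177357
  k4 = f(0.470000, 1.883358) = 0.362923
  y ← 1.800000 + (0.47/6)·(k1 + 2k2 + 2k3 + k4) = 1.883386
y(0.47) ≈ 1.8834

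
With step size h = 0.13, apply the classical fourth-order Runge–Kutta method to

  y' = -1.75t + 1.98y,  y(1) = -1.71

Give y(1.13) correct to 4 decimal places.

-2.4876

RK4: k1 = f(t_n, y_n); k2 = f(t_n + h/2, y_n + (h/2)·k1); k3 = f(t_n + h/2, y_n + (h/2)·k2); k4 = f(t_n + h, y_n + h·k3); y_{n+1} = y_n + (h/6)·(k1 + 2k2 + 2k3 + k4).
t=1.000000, y=-1.710000:
  k1 = f(1.000000, -1.710000) = -5.135800
  k2 = f(1.065000, -2.043827) = -5.910527
  k3 = f(1.065000, -2.094184) = -6.010235
  k4 = f(1.130000, -2.491331) = -6.910334
  y ← -1.710000 + (0.13/6)·(k1 + 2k2 + 2k3 + k4) = -2.487566
y(1.13) ≈ -2.4876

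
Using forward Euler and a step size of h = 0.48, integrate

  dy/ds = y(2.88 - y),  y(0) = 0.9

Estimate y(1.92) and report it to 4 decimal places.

Euler: y_{n+1} = y_n + h·f(s_n, y_n).
s=0.000000, y=0.900000: f=1.782000 → y ← 0.900000 + 0.48·1.782000 = 1.755360
s=0.480000, y=1.755360: f=1.974148 → y ← 1.755360 + 0.48·1.974148 = 2.702951
s=0.960000, y=2.702951: f=0.478555 → y ← 2.702951 + 0.48·0.478555 = 2.932657
s=1.440000, y=2.932657: f=-0.154426 → y ← 2.932657 + 0.48·(-0.154426) = 2.858533
y(1.92) ≈ 2.8585

2.8585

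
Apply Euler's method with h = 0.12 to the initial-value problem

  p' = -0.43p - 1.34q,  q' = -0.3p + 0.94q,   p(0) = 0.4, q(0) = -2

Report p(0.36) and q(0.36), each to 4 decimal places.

1.3770, -2.8388

Euler on (p,q): p_{n+1} = p_n + h·p', q_{n+1} = q_n + h·q'.
0.000000: (0.400000, -2.000000); f=(2.508000, -2.000000) → (0.700960, -2.240000)
0.120000: (0.700960, -2.240000); f=(2.700187, -2.315888) → (1.024982, -2.517907)
0.240000: (1.024982, -2.517907); f=(2.933252, -2.674327) → (1.376973, -2.838826)
(p(0.36), q(0.36)) ≈ (1.3770, -2.8388)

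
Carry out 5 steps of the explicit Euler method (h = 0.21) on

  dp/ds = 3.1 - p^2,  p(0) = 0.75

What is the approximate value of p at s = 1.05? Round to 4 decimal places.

Euler: p_{n+1} = p_n + h·f(s_n, p_n).
s=0.000000, p=0.750000: f=2.537500 → p ← 0.750000 + 0.21·2.537500 = 1.282875
s=0.210000, p=1.282875: f=1.454232 → p ← 1.282875 + 0.21·1.454232 = 1.588264
s=0.420000, p=1.588264: f=0.577419 → p ← 1.588264 + 0.21·0.577419 = 1.709522
s=0.630000, p=1.709522: f=0.177536 → p ← 1.709522 + 0.21·0.177536 = 1.746804
s=0.840000, p=1.746804: f=0.048675 → p ← 1.746804 + 0.21·0.048675 = 1.757026
p(1.05) ≈ 1.7570

1.7570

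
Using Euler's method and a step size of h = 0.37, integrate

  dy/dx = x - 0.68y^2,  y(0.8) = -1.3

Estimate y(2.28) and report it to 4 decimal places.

-1.3845

Euler: y_{n+1} = y_n + h·f(x_n, y_n).
x=0.800000, y=-1.300000: f=-0.349200 → y ← -1.300000 + 0.37·(-0.349200) = -1.429204
x=1.170000, y=-1.429204: f=-0.218984 → y ← -1.429204 + 0.37·(-0.218984) = -1.510228
x=1.540000, y=-1.510228: f=-0.010937 → y ← -1.510228 + 0.37·(-0.010937) = -1.514275
x=1.910000, y=-1.514275: f=0.350741 → y ← -1.514275 + 0.37·0.350741 = -1.384501
y(2.28) ≈ -1.3845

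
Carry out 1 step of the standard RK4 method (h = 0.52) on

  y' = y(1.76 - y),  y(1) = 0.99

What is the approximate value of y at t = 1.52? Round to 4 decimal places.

1.3418

RK4: k1 = f(t_n, y_n); k2 = f(t_n + h/2, y_n + (h/2)·k1); k3 = f(t_n + h/2, y_n + (h/2)·k2); k4 = f(t_n + h, y_n + h·k3); y_{n+1} = y_n + (h/6)·(k1 + 2k2 + 2k3 + k4).
t=1.000000, y=0.990000:
  k1 = f(1.000000, 0.990000) = 0.762300
  k2 = f(1.260000, 1.188198) = 0.679414
  k3 = f(1.260000, 1.166648) = 0.692233
  k4 = f(1.520000, 1.349961) = 0.553536
  y ← 0.990000 + (0.52/6)·(k1 + 2k2 + 2k3 + k4) = 1.341791
y(1.52) ≈ 1.3418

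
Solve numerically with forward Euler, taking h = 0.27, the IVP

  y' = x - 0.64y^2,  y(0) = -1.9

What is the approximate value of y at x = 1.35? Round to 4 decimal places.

Euler: y_{n+1} = y_n + h·f(x_n, y_n).
x=0.000000, y=-1.900000: f=-2.310400 → y ← -1.900000 + 0.27·(-2.310400) = -2.523808
x=0.270000, y=-2.523808: f=-3.806548 → y ← -2.523808 + 0.27·(-3.806548) = -3.551576
x=0.540000, y=-3.551576: f=-7.532763 → y ← -3.551576 + 0.27·(-7.532763) = -5.585422
x=0.810000, y=-5.585422: f=-19.156042 → y ← -5.585422 + 0.27·(-19.156042) = -10.757553
x=1.080000, y=-10.757553: f=-72.983971 → y ← -10.757553 + 0.27·(-72.983971) = -30.463226
y(1.35) ≈ -30.4632

-30.4632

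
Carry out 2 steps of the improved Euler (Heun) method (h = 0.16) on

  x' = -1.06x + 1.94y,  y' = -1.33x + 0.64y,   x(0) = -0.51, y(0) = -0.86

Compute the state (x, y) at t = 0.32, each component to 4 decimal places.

Heun on (x,y): k1 = f(t_n, state_n); k2 = f(t_n + h, state_n + h·k1); state_{n+1} = state_n + (h/2)·(k1 + k2).
0.000000: (-0.510000, -0.860000)
  k1 = (-1.127800, 0.127900)
  predictor → (-0.690448, -0.839536)
  k2 = (-0.896825, 0.380993)
  → (-0.671970, -0.819289)
0.160000: (-0.671970, -0.819289)
  k1 = (-0.877132, 0.369375)
  predictor → (-0.812311, -0.760189)
  k2 = (-0.613716, 0.593853)
  → (-0.791238, -0.742230)
(x(0.32), y(0.32)) ≈ (-0.7912, -0.7422)

-0.7912, -0.7422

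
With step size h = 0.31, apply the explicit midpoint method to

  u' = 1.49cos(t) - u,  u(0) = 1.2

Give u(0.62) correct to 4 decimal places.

1.2823

Midpoint: k1 = f(t_n, u_n); k2 = f(t_n + h/2, u_n + (h/2)·k1); u_{n+1} = u_n + h·k2.
t=0.000000, u=1.200000:
  k1 = f(0.000000, 1.200000) = 0.290000
  k2 = f(0.155000, 1.244950) = 0.227187
  u ← 1.200000 + 0.31·0.227187 = 1.270428
t=0.310000, u=1.270428:
  k1 = f(0.310000, 1.270428) = 0.148549
  k2 = f(0.465000, 1.293453) = 0.038341
  u ← 1.270428 + 0.31·0.038341 = 1.282314
u(0.62) ≈ 1.2823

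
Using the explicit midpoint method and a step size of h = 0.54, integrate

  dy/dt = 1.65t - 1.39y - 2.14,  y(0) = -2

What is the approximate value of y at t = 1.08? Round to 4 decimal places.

Midpoint: k1 = f(t_n, y_n); k2 = f(t_n + h/2, y_n + (h/2)·k1); y_{n+1} = y_n + h·k2.
t=0.000000, y=-2.000000:
  k1 = f(0.000000, -2.000000) = 0.640000
  k2 = f(0.270000, -1.827200) = 0.845308
  y ← -2.000000 + 0.54·0.845308 = -1.543534
t=0.540000, y=-1.543534:
  k1 = f(0.540000, -1.543534) = 0.896512
  k2 = f(0.810000, -1.301475) = 1.005551
  y ← -1.543534 + 0.54·1.005551 = -1.000536
y(1.08) ≈ -1.0005

-1.0005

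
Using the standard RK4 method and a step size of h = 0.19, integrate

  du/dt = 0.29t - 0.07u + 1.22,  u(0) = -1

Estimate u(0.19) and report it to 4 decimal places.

-0.7513

RK4: k1 = f(t_n, u_n); k2 = f(t_n + h/2, u_n + (h/2)·k1); k3 = f(t_n + h/2, u_n + (h/2)·k2); k4 = f(t_n + h, u_n + h·k3); u_{n+1} = u_n + (h/6)·(k1 + 2k2 + 2k3 + k4).
t=0.000000, u=-1.000000:
  k1 = f(0.000000, -1.000000) = 1.290000
  k2 = f(0.095000, -0.877450) = 1.308971
  k3 = f(0.095000, -0.875648) = 1.308845
  k4 = f(0.190000, -0.751319) = 1.327692
  u ← -1.000000 + (0.19/6)·(k1 + 2k2 + 2k3 + k4) = -0.751311
u(0.19) ≈ -0.7513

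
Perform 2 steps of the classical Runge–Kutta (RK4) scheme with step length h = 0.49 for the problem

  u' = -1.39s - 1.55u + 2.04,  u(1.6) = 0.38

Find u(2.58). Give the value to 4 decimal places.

RK4: k1 = f(s_n, u_n); k2 = f(s_n + h/2, u_n + (h/2)·k1); k3 = f(s_n + h/2, u_n + (h/2)·k2); k4 = f(s_n + h, u_n + h·k3); u_{n+1} = u_n + (h/6)·(k1 + 2k2 + 2k3 + k4).
s=1.600000, u=0.380000:
  k1 = f(1.600000, 0.380000) = -0.773000
  k2 = f(1.845000, 0.190615) = -0.820003
  k3 = f(1.845000, 0.179099) = -0.802154
  k4 = f(2.090000, -0.013055) = -0.844864
  u ← 0.380000 + (0.49/6)·(k1 + 2k2 + 2k3 + k4) = -0.017078
s=2.090000, u=-0.017078:
  k1 = f(2.090000, -0.017078) = -0.838629
  k2 = f(2.335000, -0.222542) = -0.860710
  k3 = f(2.335000, -0.227952) = -0.852325
  k4 = f(2.580000, -0.434717) = -0.872389
  u ← -0.017078 + (0.49/6)·(k1 + 2k2 + 2k3 + k4) = -0.436607
u(2.58) ≈ -0.4366

-0.4366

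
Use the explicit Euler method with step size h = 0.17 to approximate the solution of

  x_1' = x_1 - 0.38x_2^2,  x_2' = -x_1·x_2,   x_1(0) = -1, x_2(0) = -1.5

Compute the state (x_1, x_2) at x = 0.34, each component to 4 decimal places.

Euler on (x_1,x_2): x_1_{n+1} = x_1_n + h·x_1', x_2_{n+1} = x_2_n + h·x_2'.
0.000000: (-1.000000, -1.500000); f=(-1.855000, -1.500000) → (-1.315350, -1.755000)
0.170000: (-1.315350, -1.755000); f=(-2.485759, -2.308439) → (-1.737929, -2.147435)
(x_1(0.34), x_2(0.34)) ≈ (-1.7379, -2.1474)

-1.7379, -2.1474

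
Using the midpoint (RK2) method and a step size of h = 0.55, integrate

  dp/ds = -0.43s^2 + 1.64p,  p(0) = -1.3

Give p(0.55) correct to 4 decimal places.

-3.0193

Midpoint: k1 = f(s_n, p_n); k2 = f(s_n + h/2, p_n + (h/2)·k1); p_{n+1} = p_n + h·k2.
s=0.000000, p=-1.300000:
  k1 = f(0.000000, -1.300000) = -2.132000
  k2 = f(0.275000, -1.886300) = -3.126051
  p ← -1.300000 + 0.55·(-3.126051) = -3.019328
p(0.55) ≈ -3.0193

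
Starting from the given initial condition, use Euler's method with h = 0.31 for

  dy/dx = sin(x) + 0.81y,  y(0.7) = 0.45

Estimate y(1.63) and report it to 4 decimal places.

Euler: y_{n+1} = y_n + h·f(x_n, y_n).
x=0.700000, y=0.450000: f=1.008718 → y ← 0.450000 + 0.31·1.008718 = 0.762702
x=1.010000, y=0.762702: f=1.464621 → y ← 0.762702 + 0.31·1.464621 = 1.216735
x=1.320000, y=1.216735: f=1.954270 → y ← 1.216735 + 0.31·1.954270 = 1.822559
y(1.63) ≈ 1.8226

1.8226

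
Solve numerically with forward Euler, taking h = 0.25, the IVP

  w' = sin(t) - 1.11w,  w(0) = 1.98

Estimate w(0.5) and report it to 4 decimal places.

Euler: w_{n+1} = w_n + h·f(t_n, w_n).
t=0.000000, w=1.980000: f=-2.197800 → w ← 1.980000 + 0.25·(-2.197800) = 1.430550
t=0.250000, w=1.430550: f=-1.340507 → w ← 1.430550 + 0.25·(-1.340507) = 1.095423
w(0.5) ≈ 1.0954

1.0954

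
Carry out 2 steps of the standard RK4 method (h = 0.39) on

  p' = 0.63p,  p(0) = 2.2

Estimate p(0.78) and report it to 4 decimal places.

3.5961

RK4: k1 = f(x_n, p_n); k2 = f(x_n + h/2, p_n + (h/2)·k1); k3 = f(x_n + h/2, p_n + (h/2)·k2); k4 = f(x_n + h, p_n + h·k3); p_{n+1} = p_n + (h/6)·(k1 + 2k2 + 2k3 + k4).
x=0.000000, p=2.200000:
  k1 = f(0.000000, 2.200000) = 1.386000
  k2 = f(0.195000, 2.470270) = 1.556270
  k3 = f(0.195000, 2.503473) = 1.577188
  k4 = f(0.390000, 2.815103) = 1.773515
  p ← 2.200000 + (0.39/6)·(k1 + 2k2 + 2k3 + k4) = 2.812718
x=0.390000, p=2.812718:
  k1 = f(0.390000, 2.812718) = 1.772012
  k2 = f(0.585000, 3.158260) = 1.989704
  k3 = f(0.585000, 3.200710) = 2.016447
  k4 = f(0.780000, 3.599133) = 2.267453
  p ← 2.812718 + (0.39/6)·(k1 + 2k2 + 2k3 + k4) = 3.596083
p(0.78) ≈ 3.5961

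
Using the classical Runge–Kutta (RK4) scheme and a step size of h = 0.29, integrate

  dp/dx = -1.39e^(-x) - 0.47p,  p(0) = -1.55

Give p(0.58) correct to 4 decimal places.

-1.7086

RK4: k1 = f(x_n, p_n); k2 = f(x_n + h/2, p_n + (h/2)·k1); k3 = f(x_n + h/2, p_n + (h/2)·k2); k4 = f(x_n + h, p_n + h·k3); p_{n+1} = p_n + (h/6)·(k1 + 2k2 + 2k3 + k4).
x=0.000000, p=-1.550000:
  k1 = f(0.000000, -1.550000) = -0.661500
  k2 = f(0.145000, -1.645917) = -0.428800
  k3 = f(0.145000, -1.612176) = -0.444658
  k4 = f(0.290000, -1.678951) = -0.250979
  p ← -1.550000 + (0.29/6)·(k1 + 2k2 + 2k3 + k4) = -1.678537
x=0.290000, p=-1.678537:
  k1 = f(0.290000, -1.678537) = -0.251174
  k2 = f(0.435000, -1.714958) = -0.093668
  k3 = f(0.435000, -1.692119) = -0.104402
  k4 = f(0.580000, -1.708814) = 0.024884
  p ← -1.678537 + (0.29/6)·(k1 + 2k2 + 2k3 + k4) = -1.708622
p(0.58) ≈ -1.7086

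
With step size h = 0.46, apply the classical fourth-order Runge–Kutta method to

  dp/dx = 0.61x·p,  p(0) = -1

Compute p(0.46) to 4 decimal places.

RK4: k1 = f(x_n, p_n); k2 = f(x_n + h/2, p_n + (h/2)·k1); k3 = f(x_n + h/2, p_n + (h/2)·k2); k4 = f(x_n + h, p_n + h·k3); p_{n+1} = p_n + (h/6)·(k1 + 2k2 + 2k3 + k4).
x=0.000000, p=-1.000000:
  k1 = f(0.000000, -1.000000) = 0.000000
  k2 = f(0.230000, -1.000000) = -0.140300
  k3 = f(0.230000, -1.032269) = -0.144827
  k4 = f(0.460000, -1.066621) = -0.299294
  p ← -1.000000 + (0.46/6)·(k1 + 2k2 + 2k3 + k4) = -1.066665
p(0.46) ≈ -1.0667

-1.0667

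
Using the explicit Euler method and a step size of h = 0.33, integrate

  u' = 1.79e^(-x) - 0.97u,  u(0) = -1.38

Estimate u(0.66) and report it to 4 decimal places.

0.1884

Euler: u_{n+1} = u_n + h·f(x_n, u_n).
x=0.000000, u=-1.380000: f=3.128600 → u ← -1.380000 + 0.33·3.128600 = -0.347562
x=0.330000, u=-0.347562: f=1.624009 → u ← -0.347562 + 0.33·1.624009 = 0.188361
u(0.66) ≈ 0.1884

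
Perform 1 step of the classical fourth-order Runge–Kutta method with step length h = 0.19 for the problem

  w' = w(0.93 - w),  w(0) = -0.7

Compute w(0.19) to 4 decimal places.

-0.9774

RK4: k1 = f(s_n, w_n); k2 = f(s_n + h/2, w_n + (h/2)·k1); k3 = f(s_n + h/2, w_n + (h/2)·k2); k4 = f(s_n + h, w_n + h·k3); w_{n+1} = w_n + (h/6)·(k1 + 2k2 + 2k3 + k4).
s=0.000000, w=-0.700000:
  k1 = f(0.000000, -0.700000) = -1.141000
  k2 = f(0.095000, -0.808395) = -1.405310
  k3 = f(0.095000, -0.833504) = -1.469889
  k4 = f(0.190000, -0.979279) = -1.869716
  w ← -0.700000 + (0.19/6)·(k1 + 2k2 + 2k3 + k4) = -0.977435
w(0.19) ≈ -0.9774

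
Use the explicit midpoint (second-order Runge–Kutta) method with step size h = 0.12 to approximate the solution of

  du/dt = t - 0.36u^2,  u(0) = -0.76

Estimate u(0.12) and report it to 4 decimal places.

Midpoint: k1 = f(t_n, u_n); k2 = f(t_n + h/2, u_n + (h/2)·k1); u_{n+1} = u_n + h·k2.
t=0.000000, u=-0.760000:
  k1 = f(0.000000, -0.760000) = -0.207936
  k2 = f(0.060000, -0.772476) = -0.154819
  u ← -0.760000 + 0.12·(-0.154819) = -0.778578
u(0.12) ≈ -0.7786

-0.7786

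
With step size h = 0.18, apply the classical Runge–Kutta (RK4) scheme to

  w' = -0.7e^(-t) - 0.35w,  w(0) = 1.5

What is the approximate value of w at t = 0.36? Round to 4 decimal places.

1.1243

RK4: k1 = f(t_n, w_n); k2 = f(t_n + h/2, w_n + (h/2)·k1); k3 = f(t_n + h/2, w_n + (h/2)·k2); k4 = f(t_n + h, w_n + h·k3); w_{n+1} = w_n + (h/6)·(k1 + 2k2 + 2k3 + k4).
t=0.000000, w=1.500000:
  k1 = f(0.000000, 1.500000) = -1.225000
  k2 = f(0.090000, 1.389750) = -1.126164
  k3 = f(0.090000, 1.398645) = -1.129278
  k4 = f(0.180000, 1.296730) = -1.038545
  w ← 1.500000 + (0.18/6)·(k1 + 2k2 + 2k3 + k4) = 1.296767
t=0.180000, w=1.296767:
  k1 = f(0.180000, 1.296767) = -1.038558
  k2 = f(0.270000, 1.203297) = -0.955520
  k3 = f(0.270000, 1.210770) = -0.958135
  k4 = f(0.360000, 1.124303) = -0.881879
  w ← 1.296767 + (0.18/6)·(k1 + 2k2 + 2k3 + k4) = 1.124335
w(0.36) ≈ 1.1243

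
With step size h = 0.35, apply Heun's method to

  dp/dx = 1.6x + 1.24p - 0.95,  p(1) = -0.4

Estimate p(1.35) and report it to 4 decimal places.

-0.2364

Heun: k1 = f(x_n, p_n); k2 = f(x_n + h, p_n + h·k1); p_{n+1} = p_n + (h/2)·(k1 + k2).
x=1.000000, p=-0.400000:
  k1 = f(1.000000, -0.400000) = 0.154000
  k2 = f(1.350000, -0.346100) = 0.780836
  p ← -0.400000 + (0.35/2)·(0.154000 + 0.780836) = -0.236404
p(1.35) ≈ -0.2364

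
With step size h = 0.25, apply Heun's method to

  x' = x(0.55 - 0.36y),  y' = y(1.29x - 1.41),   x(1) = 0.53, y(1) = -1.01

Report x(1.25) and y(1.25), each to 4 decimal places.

0.6595, -0.8594

Heun on (x,y): k1 = f(s_n, state_n); k2 = f(s_n + h, state_n + h·k1); state_{n+1} = state_n + (h/2)·(k1 + k2).
1.000000: (0.530000, -1.010000)
  k1 = (0.484208, 0.733563)
  predictor → (0.651052, -0.826609)
  k2 = (0.551818, 0.471285)
  → (0.659503, -0.859394)
(x(1.25), y(1.25)) ≈ (0.6595, -0.8594)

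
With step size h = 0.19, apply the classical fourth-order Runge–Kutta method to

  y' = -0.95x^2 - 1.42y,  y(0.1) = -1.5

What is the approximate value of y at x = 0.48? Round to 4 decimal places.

RK4: k1 = f(x_n, y_n); k2 = f(x_n + h/2, y_n + (h/2)·k1); k3 = f(x_n + h/2, y_n + (h/2)·k2); k4 = f(x_n + h, y_n + h·k3); y_{n+1} = y_n + (h/6)·(k1 + 2k2 + 2k3 + k4).
x=0.100000, y=-1.500000:
  k1 = f(0.100000, -1.500000) = 2.120500
  k2 = f(0.195000, -1.298552) = 1.807821
  k3 = f(0.195000, -1.328257) = 1.850001
  k4 = f(0.290000, -1.148500) = 1.550975
  y ← -1.500000 + (0.19/6)·(k1 + 2k2 + 2k3 + k4) = -1.152075
x=0.290000, y=-1.152075:
  k1 = f(0.290000, -1.152075) = 1.556051
  k2 = f(0.385000, -1.004250) = 1.285221
  k3 = f(0.385000, -1.029979) = 1.321756
  k4 = f(0.480000, -0.900941) = 1.060456
  y ← -1.152075 + (0.19/6)·(k1 + 2k2 + 2k3 + k4) = -0.904110
y(0.48) ≈ -0.9041

-0.9041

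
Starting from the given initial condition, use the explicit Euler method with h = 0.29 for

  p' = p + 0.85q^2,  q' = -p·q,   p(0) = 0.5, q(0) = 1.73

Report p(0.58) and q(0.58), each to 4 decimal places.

Euler on (p,q): p_{n+1} = p_n + h·p', q_{n+1} = q_n + h·q'.
0.000000: (0.500000, 1.730000); f=(3.043965, -0.865000) → (1.382750, 1.479150)
0.290000: (1.382750, 1.479150); f=(3.242452, -2.045294) → (2.323061, 0.886015)
(p(0.58), q(0.58)) ≈ (2.3231, 0.8860)

2.3231, 0.8860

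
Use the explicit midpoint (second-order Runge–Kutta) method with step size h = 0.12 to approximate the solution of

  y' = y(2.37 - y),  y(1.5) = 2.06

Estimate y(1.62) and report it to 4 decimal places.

Midpoint: k1 = f(t_n, y_n); k2 = f(t_n + h/2, y_n + (h/2)·k1); y_{n+1} = y_n + h·k2.
t=1.500000, y=2.060000:
  k1 = f(1.500000, 2.060000) = 0.638600
  k2 = f(1.560000, 2.098316) = 0.570079
  y ← 2.060000 + 0.12·0.570079 = 2.128409
y(1.62) ≈ 2.1284

2.1284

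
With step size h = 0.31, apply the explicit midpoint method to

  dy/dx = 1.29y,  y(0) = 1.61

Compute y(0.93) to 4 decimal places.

5.2178

Midpoint: k1 = f(x_n, y_n); k2 = f(x_n + h/2, y_n + (h/2)·k1); y_{n+1} = y_n + h·k2.
x=0.000000, y=1.610000:
  k1 = f(0.000000, 1.610000) = 2.076900
  k2 = f(0.155000, 1.931920) = 2.492176
  y ← 1.610000 + 0.31·2.492176 = 2.382575
x=0.310000, y=2.382575:
  k1 = f(0.310000, 2.382575) = 3.073521
  k2 = f(0.465000, 2.858970) = 3.688072
  y ← 2.382575 + 0.31·3.688072 = 3.525877
x=0.620000, y=3.525877:
  k1 = f(0.620000, 3.525877) = 4.548381
  k2 = f(0.775000, 4.230876) = 5.457830
  y ← 3.525877 + 0.31·5.457830 = 5.217804
y(0.93) ≈ 5.2178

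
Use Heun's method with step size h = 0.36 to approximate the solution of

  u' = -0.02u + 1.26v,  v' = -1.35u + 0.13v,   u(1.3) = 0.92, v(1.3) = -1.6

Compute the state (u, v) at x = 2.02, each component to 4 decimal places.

-0.8415, -1.8699

Heun on (u,v): k1 = f(x_n, state_n); k2 = f(x_n + h, state_n + h·k1); state_{n+1} = state_n + (h/2)·(k1 + k2).
1.300000: (0.920000, -1.600000)
  k1 = (-2.034400, -1.450000)
  predictor → (0.187616, -2.122000)
  k2 = (-2.677472, -0.529142)
  → (0.071863, -1.956245)
1.660000: (0.071863, -1.956245)
  k1 = (-2.466307, -0.351327)
  predictor → (-0.816007, -2.082723)
  k2 = (-2.607911, 0.830856)
  → (-0.841496, -1.869930)
(u(2.02), v(2.02)) ≈ (-0.8415, -1.8699)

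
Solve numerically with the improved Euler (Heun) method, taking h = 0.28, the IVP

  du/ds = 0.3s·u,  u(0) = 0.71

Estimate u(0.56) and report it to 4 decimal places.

0.7441

Heun: k1 = f(s_n, u_n); k2 = f(s_n + h, u_n + h·k1); u_{n+1} = u_n + (h/2)·(k1 + k2).
s=0.000000, u=0.710000:
  k1 = f(0.000000, 0.710000) = 0.000000
  k2 = f(0.280000, 0.710000) = 0.059640
  u ← 0.710000 + (0.28/2)·(0.000000 + 0.059640) = 0.718350
s=0.280000, u=0.718350:
  k1 = f(0.280000, 0.718350) = 0.060341
  k2 = f(0.560000, 0.735245) = 0.123521
  u ← 0.718350 + (0.28/2)·(0.060341 + 0.123521) = 0.744090
u(0.56) ≈ 0.7441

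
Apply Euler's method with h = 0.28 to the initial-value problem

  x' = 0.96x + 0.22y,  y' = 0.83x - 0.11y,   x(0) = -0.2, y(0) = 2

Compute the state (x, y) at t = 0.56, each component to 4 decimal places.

Euler on (x,y): x_{n+1} = x_n + h·x', y_{n+1} = y_n + h·y'.
0.000000: (-0.200000, 2.000000); f=(0.248000, -0.386000) → (-0.130560, 1.891920)
0.280000: (-0.130560, 1.891920); f=(0.290885, -0.316476) → (-0.049112, 1.803307)
(x(0.56), y(0.56)) ≈ (-0.0491, 1.8033)

-0.0491, 1.8033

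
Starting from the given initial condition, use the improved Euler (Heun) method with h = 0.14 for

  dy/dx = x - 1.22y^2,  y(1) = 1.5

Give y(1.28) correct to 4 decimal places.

Heun: k1 = f(x_n, y_n); k2 = f(x_n + h, y_n + h·k1); y_{n+1} = y_n + (h/2)·(k1 + k2).
x=1.000000, y=1.500000:
  k1 = f(1.000000, 1.500000) = -1.745000
  k2 = f(1.140000, 1.255700) = -0.783675
  y ← 1.500000 + (0.14/2)·(-1.745000 + (-0.783675)) = 1.322993
x=1.140000, y=1.322993:
  k1 = f(1.140000, 1.322993) = -0.995378
  k2 = f(1.280000, 1.183640) = -0.429224
  y ← 1.322993 + (0.14/2)·(-0.995378 + (-0.429224)) = 1.223271
y(1.28) ≈ 1.2233

1.2233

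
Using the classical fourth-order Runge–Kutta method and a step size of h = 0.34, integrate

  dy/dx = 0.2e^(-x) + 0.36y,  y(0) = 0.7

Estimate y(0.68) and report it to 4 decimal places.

1.0075

RK4: k1 = f(x_n, y_n); k2 = f(x_n + h/2, y_n + (h/2)·k1); k3 = f(x_n + h/2, y_n + (h/2)·k2); k4 = f(x_n + h, y_n + h·k3); y_{n+1} = y_n + (h/6)·(k1 + 2k2 + 2k3 + k4).
x=0.000000, y=0.700000:
  k1 = f(0.000000, 0.700000) = 0.452000
  k2 = f(0.170000, 0.776840) = 0.448395
  k3 = f(0.170000, 0.776227) = 0.448175
  k4 = f(0.340000, 0.852379) = 0.449211
  y ← 0.700000 + (0.34/6)·(k1 + 2k2 + 2k3 + k4) = 0.852680
x=0.340000, y=0.852680:
  k1 = f(0.340000, 0.852680) = 0.449319
  k2 = f(0.510000, 0.929064) = 0.454562
  k3 = f(0.510000, 0.929955) = 0.454883
  k4 = f(0.680000, 1.007340) = 0.463966
  y ← 0.852680 + (0.34/6)·(k1 + 2k2 + 2k3 + k4) = 1.007503
y(0.68) ≈ 1.0075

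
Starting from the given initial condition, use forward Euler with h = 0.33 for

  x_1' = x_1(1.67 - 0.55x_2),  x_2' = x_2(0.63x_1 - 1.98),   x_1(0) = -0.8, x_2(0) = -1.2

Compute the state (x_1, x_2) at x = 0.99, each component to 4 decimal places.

Euler on (x_1,x_2): x_1_{n+1} = x_1_n + h·x_1', x_2_{n+1} = x_2_n + h·x_2'.
0.000000: (-0.800000, -1.200000); f=(-1.864000, 2.980800) → (-1.415120, -0.216336)
0.330000: (-1.415120, -0.216336); f=(-2.531628, 0.621214) → (-2.250557, -0.011335)
0.660000: (-2.250557, -0.011335); f=(-3.772462, 0.038516) → (-3.495470, 0.001375)
(x_1(0.99), x_2(0.99)) ≈ (-3.4955, 0.0014)

-3.4955, 0.0014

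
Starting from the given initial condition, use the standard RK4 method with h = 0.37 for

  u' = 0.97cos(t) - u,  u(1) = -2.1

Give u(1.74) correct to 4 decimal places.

RK4: k1 = f(t_n, u_n); k2 = f(t_n + h/2, u_n + (h/2)·k1); k3 = f(t_n + h/2, u_n + (h/2)·k2); k4 = f(t_n + h, u_n + h·k3); u_{n+1} = u_n + (h/6)·(k1 + 2k2 + 2k3 + k4).
t=1.000000, u=-2.100000:
  k1 = f(1.000000, -2.100000) = 2.624093
  k2 = f(1.185000, -1.614543) = 1.979551
  k3 = f(1.185000, -1.733783) = 2.098791
  k4 = f(1.370000, -1.323447) = 1.516913
  u ← -2.100000 + (0.37/6)·(k1 + 2k2 + 2k3 + k4) = -1.341642
t=1.370000, u=-1.341642:
  k1 = f(1.370000, -1.341642) = 1.535109
  k2 = f(1.555000, -1.057647) = 1.072969
  k3 = f(1.555000, -1.143143) = 1.158465
  k4 = f(1.740000, -0.913010) = 0.749665
  u ← -1.341642 + (0.37/6)·(k1 + 2k2 + 2k3 + k4) = -0.925538
u(1.74) ≈ -0.9255

-0.9255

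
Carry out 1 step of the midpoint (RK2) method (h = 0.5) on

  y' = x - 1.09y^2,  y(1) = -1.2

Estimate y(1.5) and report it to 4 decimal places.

Midpoint: k1 = f(x_n, y_n); k2 = f(x_n + h/2, y_n + (h/2)·k1); y_{n+1} = y_n + h·k2.
x=1.000000, y=-1.200000:
  k1 = f(1.000000, -1.200000) = -0.569600
  k2 = f(1.250000, -1.342400) = -0.714221
  y ← -1.200000 + 0.5·(-0.714221) = -1.557111
y(1.5) ≈ -1.5571

-1.5571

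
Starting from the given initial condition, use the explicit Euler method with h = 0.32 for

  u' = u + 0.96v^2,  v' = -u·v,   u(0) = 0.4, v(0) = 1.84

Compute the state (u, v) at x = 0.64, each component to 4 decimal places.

2.8607, 0.7994

Euler on (u,v): u_{n+1} = u_n + h·u', v_{n+1} = v_n + h·v'.
0.000000: (0.400000, 1.840000); f=(3.650176, -0.736000) → (1.568056, 1.604480)
0.320000: (1.568056, 1.604480); f=(4.039438, -2.515915) → (2.860677, 0.799387)
(u(0.64), v(0.64)) ≈ (2.8607, 0.7994)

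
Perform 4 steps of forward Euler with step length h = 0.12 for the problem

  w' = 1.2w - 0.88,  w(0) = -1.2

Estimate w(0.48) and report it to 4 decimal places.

-2.5781

Euler: w_{n+1} = w_n + h·f(s_n, w_n).
s=0.000000, w=-1.200000: f=-2.320000 → w ← -1.200000 + 0.12·(-2.320000) = -1.478400
s=0.120000, w=-1.478400: f=-2.654080 → w ← -1.478400 + 0.12·(-2.654080) = -1.796890
s=0.240000, w=-1.796890: f=-3.036268 → w ← -1.796890 + 0.12·(-3.036268) = -2.161242
s=0.360000, w=-2.161242: f=-3.473490 → w ← -2.161242 + 0.12·(-3.473490) = -2.578061
w(0.48) ≈ -2.5781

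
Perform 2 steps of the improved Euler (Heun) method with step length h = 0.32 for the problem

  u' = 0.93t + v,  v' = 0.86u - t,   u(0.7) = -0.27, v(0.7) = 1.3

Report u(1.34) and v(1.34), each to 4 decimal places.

Heun on (u,v): k1 = f(t_n, state_n); k2 = f(t_n + h, state_n + h·k1); state_{n+1} = state_n + (h/2)·(k1 + k2).
0.700000: (-0.270000, 1.300000)
  k1 = (1.951000, -0.932200)
  predictor → (0.354320, 1.001696)
  k2 = (1.950296, -0.715285)
  → (0.354207, 1.036402)
1.020000: (0.354207, 1.036402)
  k1 = (1.985002, -0.715382)
  predictor → (0.989408, 0.807480)
  k2 = (2.053680, -0.489109)
  → (1.000397, 0.843684)
(u(1.34), v(1.34)) ≈ (1.0004, 0.8437)

1.0004, 0.8437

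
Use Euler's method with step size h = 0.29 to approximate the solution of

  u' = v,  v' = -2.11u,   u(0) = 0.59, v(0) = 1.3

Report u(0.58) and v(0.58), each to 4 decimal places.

1.2393, 0.3473

Euler on (u,v): u_{n+1} = u_n + h·u', v_{n+1} = v_n + h·v'.
0.000000: (0.590000, 1.300000); f=(1.300000, -1.244900) → (0.967000, 0.938979)
0.290000: (0.967000, 0.938979); f=(0.938979, -2.040370) → (1.239304, 0.347272)
(u(0.58), v(0.58)) ≈ (1.2393, 0.3473)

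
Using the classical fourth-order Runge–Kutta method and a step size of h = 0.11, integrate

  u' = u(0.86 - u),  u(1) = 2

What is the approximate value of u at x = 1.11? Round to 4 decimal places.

1.7863

RK4: k1 = f(x_n, u_n); k2 = f(x_n + h/2, u_n + (h/2)·k1); k3 = f(x_n + h/2, u_n + (h/2)·k2); k4 = f(x_n + h, u_n + h·k3); u_{n+1} = u_n + (h/6)·(k1 + 2k2 + 2k3 + k4).
x=1.000000, u=2.000000:
  k1 = f(1.000000, 2.000000) = -2.280000
  k2 = f(1.055000, 1.874600) = -1.901969
  k3 = f(1.055000, 1.895392) = -1.962473
  k4 = f(1.110000, 1.784128) = -1.648763
  u ← 2.000000 + (0.11/6)·(k1 + 2k2 + 2k3 + k4) = 1.786276
u(1.11) ≈ 1.7863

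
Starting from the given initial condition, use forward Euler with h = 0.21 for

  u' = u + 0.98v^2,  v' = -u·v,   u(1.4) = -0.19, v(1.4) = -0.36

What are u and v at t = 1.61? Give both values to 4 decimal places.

-0.2032, -0.3744

Euler on (u,v): u_{n+1} = u_n + h·u', v_{n+1} = v_n + h·v'.
1.400000: (-0.190000, -0.360000); f=(-0.062992, -0.068400) → (-0.203228, -0.374364)
(u(1.61), v(1.61)) ≈ (-0.2032, -0.3744)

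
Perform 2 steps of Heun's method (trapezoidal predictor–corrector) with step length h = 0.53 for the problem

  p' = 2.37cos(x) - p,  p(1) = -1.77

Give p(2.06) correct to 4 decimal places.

Heun: k1 = f(x_n, p_n); k2 = f(x_n + h, p_n + h·k1); p_{n+1} = p_n + (h/2)·(k1 + k2).
x=1.000000, p=-1.770000:
  k1 = f(1.000000, -1.770000) = 3.050516
  k2 = f(1.530000, -0.153226) = 0.249887
  p ← -1.770000 + (0.53/2)·(3.050516 + 0.249887) = -0.895393
x=1.530000, p=-0.895393:
  k1 = f(1.530000, -0.895393) = 0.992054
  k2 = f(2.060000, -0.369605) = -0.744113
  p ← -0.895393 + (0.53/2)·(0.992054 + (-0.744113)) = -0.829689
p(2.06) ≈ -0.8297

-0.8297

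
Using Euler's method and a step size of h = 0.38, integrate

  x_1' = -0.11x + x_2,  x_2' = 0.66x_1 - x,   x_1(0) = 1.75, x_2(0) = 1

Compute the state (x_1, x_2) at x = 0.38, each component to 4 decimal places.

2.1300, 1.4389

Euler on (x_1,x_2): x_1_{n+1} = x_1_n + h·x_1', x_2_{n+1} = x_2_n + h·x_2'.
0.000000: (1.750000, 1.000000); f=(1.000000, 1.155000) → (2.130000, 1.438900)
(x_1(0.38), x_2(0.38)) ≈ (2.1300, 1.4389)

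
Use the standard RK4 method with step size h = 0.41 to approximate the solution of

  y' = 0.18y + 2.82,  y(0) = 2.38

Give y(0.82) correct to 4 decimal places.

5.2503

RK4: k1 = f(t_n, y_n); k2 = f(t_n + h/2, y_n + (h/2)·k1); k3 = f(t_n + h/2, y_n + (h/2)·k2); k4 = f(t_n + h, y_n + h·k3); y_{n+1} = y_n + (h/6)·(k1 + 2k2 + 2k3 + k4).
t=0.000000, y=2.380000:
  k1 = f(0.000000, 2.380000) = 3.248400
  k2 = f(0.205000, 3.045922) = 3.368266
  k3 = f(0.205000, 3.070495) = 3.372689
  k4 = f(0.410000, 3.762802) = 3.497304
  y ← 2.380000 + (0.41/6)·(k1 + 2k2 + 2k3 + k4) = 3.762220
t=0.410000, y=3.762220:
  k1 = f(0.410000, 3.762220) = 3.497200
  k2 = f(0.615000, 4.479146) = 3.626246
  k3 = f(0.615000, 4.505601) = 3.631008
  k4 = f(0.820000, 5.250934) = 3.765168
  y ← 3.762220 + (0.41/6)·(k1 + 2k2 + 2k3 + k4) = 5.250307
y(0.82) ≈ 5.2503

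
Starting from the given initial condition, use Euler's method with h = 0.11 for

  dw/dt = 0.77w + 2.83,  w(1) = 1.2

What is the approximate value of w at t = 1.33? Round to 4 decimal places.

2.5467

Euler: w_{n+1} = w_n + h·f(t_n, w_n).
t=1.000000, w=1.200000: f=3.754000 → w ← 1.200000 + 0.11·3.754000 = 1.612940
t=1.110000, w=1.612940: f=4.071964 → w ← 1.612940 + 0.11·4.071964 = 2.060856
t=1.220000, w=2.060856: f=4.416859 → w ← 2.060856 + 0.11·4.416859 = 2.546711
w(1.33) ≈ 2.5467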